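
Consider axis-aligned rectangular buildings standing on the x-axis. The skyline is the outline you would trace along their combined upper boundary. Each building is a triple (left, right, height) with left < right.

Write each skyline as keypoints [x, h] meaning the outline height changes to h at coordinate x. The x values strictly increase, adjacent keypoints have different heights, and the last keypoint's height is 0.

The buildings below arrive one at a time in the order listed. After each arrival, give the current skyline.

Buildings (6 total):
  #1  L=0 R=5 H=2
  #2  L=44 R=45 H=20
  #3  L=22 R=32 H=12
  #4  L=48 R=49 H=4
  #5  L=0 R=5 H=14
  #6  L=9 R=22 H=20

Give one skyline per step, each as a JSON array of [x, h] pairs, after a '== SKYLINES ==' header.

== SKYLINES ==
[[0,2],[5,0]]
[[0,2],[5,0],[44,20],[45,0]]
[[0,2],[5,0],[22,12],[32,0],[44,20],[45,0]]
[[0,2],[5,0],[22,12],[32,0],[44,20],[45,0],[48,4],[49,0]]
[[0,14],[5,0],[22,12],[32,0],[44,20],[45,0],[48,4],[49,0]]
[[0,14],[5,0],[9,20],[22,12],[32,0],[44,20],[45,0],[48,4],[49,0]]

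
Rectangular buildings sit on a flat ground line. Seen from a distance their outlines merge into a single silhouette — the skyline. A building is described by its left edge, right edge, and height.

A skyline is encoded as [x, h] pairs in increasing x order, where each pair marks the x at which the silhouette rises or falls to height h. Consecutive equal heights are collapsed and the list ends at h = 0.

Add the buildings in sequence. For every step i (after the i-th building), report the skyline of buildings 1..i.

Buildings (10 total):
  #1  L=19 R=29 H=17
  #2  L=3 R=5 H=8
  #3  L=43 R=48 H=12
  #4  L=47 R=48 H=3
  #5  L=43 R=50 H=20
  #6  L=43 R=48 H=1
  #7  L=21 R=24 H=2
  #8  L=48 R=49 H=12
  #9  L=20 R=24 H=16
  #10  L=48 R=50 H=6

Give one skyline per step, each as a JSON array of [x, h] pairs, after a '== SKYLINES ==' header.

== SKYLINES ==
[[19,17],[29,0]]
[[3,8],[5,0],[19,17],[29,0]]
[[3,8],[5,0],[19,17],[29,0],[43,12],[48,0]]
[[3,8],[5,0],[19,17],[29,0],[43,12],[48,0]]
[[3,8],[5,0],[19,17],[29,0],[43,20],[50,0]]
[[3,8],[5,0],[19,17],[29,0],[43,20],[50,0]]
[[3,8],[5,0],[19,17],[29,0],[43,20],[50,0]]
[[3,8],[5,0],[19,17],[29,0],[43,20],[50,0]]
[[3,8],[5,0],[19,17],[29,0],[43,20],[50,0]]
[[3,8],[5,0],[19,17],[29,0],[43,20],[50,0]]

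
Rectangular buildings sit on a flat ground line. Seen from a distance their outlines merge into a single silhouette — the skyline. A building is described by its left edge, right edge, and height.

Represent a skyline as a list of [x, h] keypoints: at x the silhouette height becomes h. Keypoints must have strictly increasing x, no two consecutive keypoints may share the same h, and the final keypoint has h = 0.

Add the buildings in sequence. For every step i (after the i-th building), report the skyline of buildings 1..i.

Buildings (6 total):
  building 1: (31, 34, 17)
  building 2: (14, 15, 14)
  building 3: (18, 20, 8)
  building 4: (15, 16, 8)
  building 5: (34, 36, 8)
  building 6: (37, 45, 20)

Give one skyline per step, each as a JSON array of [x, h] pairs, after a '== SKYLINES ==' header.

== SKYLINES ==
[[31,17],[34,0]]
[[14,14],[15,0],[31,17],[34,0]]
[[14,14],[15,0],[18,8],[20,0],[31,17],[34,0]]
[[14,14],[15,8],[16,0],[18,8],[20,0],[31,17],[34,0]]
[[14,14],[15,8],[16,0],[18,8],[20,0],[31,17],[34,8],[36,0]]
[[14,14],[15,8],[16,0],[18,8],[20,0],[31,17],[34,8],[36,0],[37,20],[45,0]]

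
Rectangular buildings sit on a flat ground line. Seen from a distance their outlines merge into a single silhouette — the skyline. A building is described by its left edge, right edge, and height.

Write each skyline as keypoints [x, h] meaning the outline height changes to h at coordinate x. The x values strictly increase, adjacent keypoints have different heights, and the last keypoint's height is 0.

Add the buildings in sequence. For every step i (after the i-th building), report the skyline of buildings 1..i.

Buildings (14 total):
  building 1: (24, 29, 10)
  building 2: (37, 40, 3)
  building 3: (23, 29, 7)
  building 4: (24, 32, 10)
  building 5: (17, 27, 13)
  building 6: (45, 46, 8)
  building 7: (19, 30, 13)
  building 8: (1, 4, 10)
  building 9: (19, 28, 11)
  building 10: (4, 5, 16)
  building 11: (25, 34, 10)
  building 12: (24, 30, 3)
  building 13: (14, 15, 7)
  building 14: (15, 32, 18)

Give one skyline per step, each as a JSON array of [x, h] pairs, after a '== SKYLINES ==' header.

== SKYLINES ==
[[24,10],[29,0]]
[[24,10],[29,0],[37,3],[40,0]]
[[23,7],[24,10],[29,0],[37,3],[40,0]]
[[23,7],[24,10],[32,0],[37,3],[40,0]]
[[17,13],[27,10],[32,0],[37,3],[40,0]]
[[17,13],[27,10],[32,0],[37,3],[40,0],[45,8],[46,0]]
[[17,13],[30,10],[32,0],[37,3],[40,0],[45,8],[46,0]]
[[1,10],[4,0],[17,13],[30,10],[32,0],[37,3],[40,0],[45,8],[46,0]]
[[1,10],[4,0],[17,13],[30,10],[32,0],[37,3],[40,0],[45,8],[46,0]]
[[1,10],[4,16],[5,0],[17,13],[30,10],[32,0],[37,3],[40,0],[45,8],[46,0]]
[[1,10],[4,16],[5,0],[17,13],[30,10],[34,0],[37,3],[40,0],[45,8],[46,0]]
[[1,10],[4,16],[5,0],[17,13],[30,10],[34,0],[37,3],[40,0],[45,8],[46,0]]
[[1,10],[4,16],[5,0],[14,7],[15,0],[17,13],[30,10],[34,0],[37,3],[40,0],[45,8],[46,0]]
[[1,10],[4,16],[5,0],[14,7],[15,18],[32,10],[34,0],[37,3],[40,0],[45,8],[46,0]]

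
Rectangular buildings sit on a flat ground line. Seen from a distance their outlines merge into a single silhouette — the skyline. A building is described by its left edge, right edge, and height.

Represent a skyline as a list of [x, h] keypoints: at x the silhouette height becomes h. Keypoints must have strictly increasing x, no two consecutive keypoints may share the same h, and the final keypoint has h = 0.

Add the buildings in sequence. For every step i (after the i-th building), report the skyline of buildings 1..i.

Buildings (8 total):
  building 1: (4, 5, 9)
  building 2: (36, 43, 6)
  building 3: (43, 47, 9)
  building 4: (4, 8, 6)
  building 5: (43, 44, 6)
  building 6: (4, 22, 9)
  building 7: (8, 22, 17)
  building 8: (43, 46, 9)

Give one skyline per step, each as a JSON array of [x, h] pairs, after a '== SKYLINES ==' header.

== SKYLINES ==
[[4,9],[5,0]]
[[4,9],[5,0],[36,6],[43,0]]
[[4,9],[5,0],[36,6],[43,9],[47,0]]
[[4,9],[5,6],[8,0],[36,6],[43,9],[47,0]]
[[4,9],[5,6],[8,0],[36,6],[43,9],[47,0]]
[[4,9],[22,0],[36,6],[43,9],[47,0]]
[[4,9],[8,17],[22,0],[36,6],[43,9],[47,0]]
[[4,9],[8,17],[22,0],[36,6],[43,9],[47,0]]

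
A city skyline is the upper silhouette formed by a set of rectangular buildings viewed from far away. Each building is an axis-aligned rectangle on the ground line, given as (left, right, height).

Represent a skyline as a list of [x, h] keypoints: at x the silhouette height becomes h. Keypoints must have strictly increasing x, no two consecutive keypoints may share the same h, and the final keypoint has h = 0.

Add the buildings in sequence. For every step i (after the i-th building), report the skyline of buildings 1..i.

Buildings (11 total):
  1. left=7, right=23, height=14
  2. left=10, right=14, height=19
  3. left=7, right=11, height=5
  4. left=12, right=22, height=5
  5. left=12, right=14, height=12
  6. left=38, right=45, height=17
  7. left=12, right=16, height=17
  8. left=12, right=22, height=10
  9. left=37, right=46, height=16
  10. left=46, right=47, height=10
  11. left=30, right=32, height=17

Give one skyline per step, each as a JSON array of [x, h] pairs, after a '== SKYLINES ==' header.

== SKYLINES ==
[[7,14],[23,0]]
[[7,14],[10,19],[14,14],[23,0]]
[[7,14],[10,19],[14,14],[23,0]]
[[7,14],[10,19],[14,14],[23,0]]
[[7,14],[10,19],[14,14],[23,0]]
[[7,14],[10,19],[14,14],[23,0],[38,17],[45,0]]
[[7,14],[10,19],[14,17],[16,14],[23,0],[38,17],[45,0]]
[[7,14],[10,19],[14,17],[16,14],[23,0],[38,17],[45,0]]
[[7,14],[10,19],[14,17],[16,14],[23,0],[37,16],[38,17],[45,16],[46,0]]
[[7,14],[10,19],[14,17],[16,14],[23,0],[37,16],[38,17],[45,16],[46,10],[47,0]]
[[7,14],[10,19],[14,17],[16,14],[23,0],[30,17],[32,0],[37,16],[38,17],[45,16],[46,10],[47,0]]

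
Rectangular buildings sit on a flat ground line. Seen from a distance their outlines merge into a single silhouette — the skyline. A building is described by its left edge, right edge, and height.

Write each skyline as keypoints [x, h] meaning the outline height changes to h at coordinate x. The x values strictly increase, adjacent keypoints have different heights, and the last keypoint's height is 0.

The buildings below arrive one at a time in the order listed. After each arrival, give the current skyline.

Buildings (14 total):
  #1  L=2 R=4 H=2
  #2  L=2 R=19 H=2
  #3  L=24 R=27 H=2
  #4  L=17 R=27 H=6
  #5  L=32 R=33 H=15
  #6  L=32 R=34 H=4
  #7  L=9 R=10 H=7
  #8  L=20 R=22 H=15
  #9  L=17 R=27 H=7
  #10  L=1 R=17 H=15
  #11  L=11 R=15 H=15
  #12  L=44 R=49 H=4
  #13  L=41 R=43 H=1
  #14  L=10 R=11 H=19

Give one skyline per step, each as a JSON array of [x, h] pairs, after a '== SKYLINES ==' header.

== SKYLINES ==
[[2,2],[4,0]]
[[2,2],[19,0]]
[[2,2],[19,0],[24,2],[27,0]]
[[2,2],[17,6],[27,0]]
[[2,2],[17,6],[27,0],[32,15],[33,0]]
[[2,2],[17,6],[27,0],[32,15],[33,4],[34,0]]
[[2,2],[9,7],[10,2],[17,6],[27,0],[32,15],[33,4],[34,0]]
[[2,2],[9,7],[10,2],[17,6],[20,15],[22,6],[27,0],[32,15],[33,4],[34,0]]
[[2,2],[9,7],[10,2],[17,7],[20,15],[22,7],[27,0],[32,15],[33,4],[34,0]]
[[1,15],[17,7],[20,15],[22,7],[27,0],[32,15],[33,4],[34,0]]
[[1,15],[17,7],[20,15],[22,7],[27,0],[32,15],[33,4],[34,0]]
[[1,15],[17,7],[20,15],[22,7],[27,0],[32,15],[33,4],[34,0],[44,4],[49,0]]
[[1,15],[17,7],[20,15],[22,7],[27,0],[32,15],[33,4],[34,0],[41,1],[43,0],[44,4],[49,0]]
[[1,15],[10,19],[11,15],[17,7],[20,15],[22,7],[27,0],[32,15],[33,4],[34,0],[41,1],[43,0],[44,4],[49,0]]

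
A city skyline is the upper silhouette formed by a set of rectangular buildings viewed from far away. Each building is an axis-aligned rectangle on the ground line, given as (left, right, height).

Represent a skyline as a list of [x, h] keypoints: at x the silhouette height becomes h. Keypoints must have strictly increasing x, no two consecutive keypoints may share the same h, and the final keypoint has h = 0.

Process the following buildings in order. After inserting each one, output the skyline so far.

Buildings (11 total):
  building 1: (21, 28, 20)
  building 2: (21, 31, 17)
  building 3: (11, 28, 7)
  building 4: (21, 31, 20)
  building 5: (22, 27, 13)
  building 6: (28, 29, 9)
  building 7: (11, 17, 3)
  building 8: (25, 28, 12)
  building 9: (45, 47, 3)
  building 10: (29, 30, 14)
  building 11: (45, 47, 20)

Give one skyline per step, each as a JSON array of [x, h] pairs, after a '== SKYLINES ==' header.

== SKYLINES ==
[[21,20],[28,0]]
[[21,20],[28,17],[31,0]]
[[11,7],[21,20],[28,17],[31,0]]
[[11,7],[21,20],[31,0]]
[[11,7],[21,20],[31,0]]
[[11,7],[21,20],[31,0]]
[[11,7],[21,20],[31,0]]
[[11,7],[21,20],[31,0]]
[[11,7],[21,20],[31,0],[45,3],[47,0]]
[[11,7],[21,20],[31,0],[45,3],[47,0]]
[[11,7],[21,20],[31,0],[45,20],[47,0]]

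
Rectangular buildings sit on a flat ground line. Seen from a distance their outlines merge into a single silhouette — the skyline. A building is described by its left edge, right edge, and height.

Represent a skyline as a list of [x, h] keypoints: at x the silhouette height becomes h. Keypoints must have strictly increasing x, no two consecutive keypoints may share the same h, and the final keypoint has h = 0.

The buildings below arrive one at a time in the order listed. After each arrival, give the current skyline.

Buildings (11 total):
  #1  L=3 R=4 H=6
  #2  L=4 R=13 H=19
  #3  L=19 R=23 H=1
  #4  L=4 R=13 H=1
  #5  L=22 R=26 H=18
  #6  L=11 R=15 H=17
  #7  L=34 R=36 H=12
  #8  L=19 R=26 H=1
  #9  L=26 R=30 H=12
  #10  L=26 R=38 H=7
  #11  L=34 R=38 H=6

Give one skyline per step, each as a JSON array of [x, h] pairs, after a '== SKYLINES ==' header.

== SKYLINES ==
[[3,6],[4,0]]
[[3,6],[4,19],[13,0]]
[[3,6],[4,19],[13,0],[19,1],[23,0]]
[[3,6],[4,19],[13,0],[19,1],[23,0]]
[[3,6],[4,19],[13,0],[19,1],[22,18],[26,0]]
[[3,6],[4,19],[13,17],[15,0],[19,1],[22,18],[26,0]]
[[3,6],[4,19],[13,17],[15,0],[19,1],[22,18],[26,0],[34,12],[36,0]]
[[3,6],[4,19],[13,17],[15,0],[19,1],[22,18],[26,0],[34,12],[36,0]]
[[3,6],[4,19],[13,17],[15,0],[19,1],[22,18],[26,12],[30,0],[34,12],[36,0]]
[[3,6],[4,19],[13,17],[15,0],[19,1],[22,18],[26,12],[30,7],[34,12],[36,7],[38,0]]
[[3,6],[4,19],[13,17],[15,0],[19,1],[22,18],[26,12],[30,7],[34,12],[36,7],[38,0]]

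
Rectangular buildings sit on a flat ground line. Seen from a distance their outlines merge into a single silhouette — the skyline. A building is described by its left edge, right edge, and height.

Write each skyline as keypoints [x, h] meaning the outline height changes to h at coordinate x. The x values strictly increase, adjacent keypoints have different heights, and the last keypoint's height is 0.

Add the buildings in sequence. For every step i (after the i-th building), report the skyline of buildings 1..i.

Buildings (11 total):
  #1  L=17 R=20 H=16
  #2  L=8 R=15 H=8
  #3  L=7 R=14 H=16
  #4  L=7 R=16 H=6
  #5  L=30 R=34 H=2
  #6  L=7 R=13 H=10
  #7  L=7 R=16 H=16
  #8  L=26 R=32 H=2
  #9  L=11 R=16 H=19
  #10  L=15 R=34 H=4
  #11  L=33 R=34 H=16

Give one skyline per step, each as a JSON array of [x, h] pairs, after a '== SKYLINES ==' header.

== SKYLINES ==
[[17,16],[20,0]]
[[8,8],[15,0],[17,16],[20,0]]
[[7,16],[14,8],[15,0],[17,16],[20,0]]
[[7,16],[14,8],[15,6],[16,0],[17,16],[20,0]]
[[7,16],[14,8],[15,6],[16,0],[17,16],[20,0],[30,2],[34,0]]
[[7,16],[14,8],[15,6],[16,0],[17,16],[20,0],[30,2],[34,0]]
[[7,16],[16,0],[17,16],[20,0],[30,2],[34,0]]
[[7,16],[16,0],[17,16],[20,0],[26,2],[34,0]]
[[7,16],[11,19],[16,0],[17,16],[20,0],[26,2],[34,0]]
[[7,16],[11,19],[16,4],[17,16],[20,4],[34,0]]
[[7,16],[11,19],[16,4],[17,16],[20,4],[33,16],[34,0]]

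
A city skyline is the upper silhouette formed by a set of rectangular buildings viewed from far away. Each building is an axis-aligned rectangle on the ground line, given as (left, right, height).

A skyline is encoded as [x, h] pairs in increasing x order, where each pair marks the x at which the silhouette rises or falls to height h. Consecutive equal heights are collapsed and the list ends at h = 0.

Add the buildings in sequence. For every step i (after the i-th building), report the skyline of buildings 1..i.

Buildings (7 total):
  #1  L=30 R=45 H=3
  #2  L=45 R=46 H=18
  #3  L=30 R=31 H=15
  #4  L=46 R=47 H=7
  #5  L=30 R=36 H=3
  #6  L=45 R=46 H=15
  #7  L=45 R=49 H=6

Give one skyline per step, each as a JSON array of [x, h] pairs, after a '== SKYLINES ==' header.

== SKYLINES ==
[[30,3],[45,0]]
[[30,3],[45,18],[46,0]]
[[30,15],[31,3],[45,18],[46,0]]
[[30,15],[31,3],[45,18],[46,7],[47,0]]
[[30,15],[31,3],[45,18],[46,7],[47,0]]
[[30,15],[31,3],[45,18],[46,7],[47,0]]
[[30,15],[31,3],[45,18],[46,7],[47,6],[49,0]]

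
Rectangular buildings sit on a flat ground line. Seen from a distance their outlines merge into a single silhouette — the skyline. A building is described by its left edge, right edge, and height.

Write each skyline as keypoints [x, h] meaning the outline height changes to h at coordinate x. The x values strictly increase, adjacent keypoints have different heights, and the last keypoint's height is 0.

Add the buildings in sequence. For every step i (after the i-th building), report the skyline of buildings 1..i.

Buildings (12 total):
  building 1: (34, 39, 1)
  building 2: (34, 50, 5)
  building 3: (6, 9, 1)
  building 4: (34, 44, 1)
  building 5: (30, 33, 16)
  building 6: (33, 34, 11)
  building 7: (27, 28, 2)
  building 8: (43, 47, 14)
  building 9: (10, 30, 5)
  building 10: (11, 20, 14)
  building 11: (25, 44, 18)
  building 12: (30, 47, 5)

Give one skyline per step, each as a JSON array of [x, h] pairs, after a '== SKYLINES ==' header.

== SKYLINES ==
[[34,1],[39,0]]
[[34,5],[50,0]]
[[6,1],[9,0],[34,5],[50,0]]
[[6,1],[9,0],[34,5],[50,0]]
[[6,1],[9,0],[30,16],[33,0],[34,5],[50,0]]
[[6,1],[9,0],[30,16],[33,11],[34,5],[50,0]]
[[6,1],[9,0],[27,2],[28,0],[30,16],[33,11],[34,5],[50,0]]
[[6,1],[9,0],[27,2],[28,0],[30,16],[33,11],[34,5],[43,14],[47,5],[50,0]]
[[6,1],[9,0],[10,5],[30,16],[33,11],[34,5],[43,14],[47,5],[50,0]]
[[6,1],[9,0],[10,5],[11,14],[20,5],[30,16],[33,11],[34,5],[43,14],[47,5],[50,0]]
[[6,1],[9,0],[10,5],[11,14],[20,5],[25,18],[44,14],[47,5],[50,0]]
[[6,1],[9,0],[10,5],[11,14],[20,5],[25,18],[44,14],[47,5],[50,0]]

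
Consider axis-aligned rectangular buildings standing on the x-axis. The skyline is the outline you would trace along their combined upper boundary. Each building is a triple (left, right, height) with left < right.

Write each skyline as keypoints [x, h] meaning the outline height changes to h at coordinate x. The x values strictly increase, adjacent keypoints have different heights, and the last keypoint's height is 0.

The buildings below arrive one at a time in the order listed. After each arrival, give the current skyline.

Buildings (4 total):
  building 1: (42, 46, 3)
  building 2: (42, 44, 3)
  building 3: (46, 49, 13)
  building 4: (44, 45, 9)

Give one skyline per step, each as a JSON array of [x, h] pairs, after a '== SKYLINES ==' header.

== SKYLINES ==
[[42,3],[46,0]]
[[42,3],[46,0]]
[[42,3],[46,13],[49,0]]
[[42,3],[44,9],[45,3],[46,13],[49,0]]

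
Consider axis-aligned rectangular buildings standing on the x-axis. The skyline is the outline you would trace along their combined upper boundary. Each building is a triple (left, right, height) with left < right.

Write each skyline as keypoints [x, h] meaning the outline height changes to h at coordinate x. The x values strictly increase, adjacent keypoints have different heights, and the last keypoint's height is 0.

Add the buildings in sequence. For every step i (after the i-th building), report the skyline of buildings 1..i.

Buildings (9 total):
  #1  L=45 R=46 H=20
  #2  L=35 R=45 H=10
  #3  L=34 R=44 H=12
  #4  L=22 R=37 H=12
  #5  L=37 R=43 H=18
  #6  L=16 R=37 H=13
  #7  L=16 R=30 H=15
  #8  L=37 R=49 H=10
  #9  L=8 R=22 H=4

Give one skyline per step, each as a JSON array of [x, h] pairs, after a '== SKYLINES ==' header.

== SKYLINES ==
[[45,20],[46,0]]
[[35,10],[45,20],[46,0]]
[[34,12],[44,10],[45,20],[46,0]]
[[22,12],[44,10],[45,20],[46,0]]
[[22,12],[37,18],[43,12],[44,10],[45,20],[46,0]]
[[16,13],[37,18],[43,12],[44,10],[45,20],[46,0]]
[[16,15],[30,13],[37,18],[43,12],[44,10],[45,20],[46,0]]
[[16,15],[30,13],[37,18],[43,12],[44,10],[45,20],[46,10],[49,0]]
[[8,4],[16,15],[30,13],[37,18],[43,12],[44,10],[45,20],[46,10],[49,0]]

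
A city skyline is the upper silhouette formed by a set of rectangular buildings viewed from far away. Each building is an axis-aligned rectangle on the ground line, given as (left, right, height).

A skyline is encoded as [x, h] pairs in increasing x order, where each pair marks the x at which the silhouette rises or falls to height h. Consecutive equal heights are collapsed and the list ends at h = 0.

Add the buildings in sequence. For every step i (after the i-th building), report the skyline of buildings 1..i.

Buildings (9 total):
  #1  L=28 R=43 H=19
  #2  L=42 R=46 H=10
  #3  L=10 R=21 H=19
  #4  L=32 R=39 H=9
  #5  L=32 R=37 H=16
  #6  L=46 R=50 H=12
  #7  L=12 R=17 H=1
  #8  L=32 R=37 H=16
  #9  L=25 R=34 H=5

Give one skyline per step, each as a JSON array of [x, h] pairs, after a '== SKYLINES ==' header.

== SKYLINES ==
[[28,19],[43,0]]
[[28,19],[43,10],[46,0]]
[[10,19],[21,0],[28,19],[43,10],[46,0]]
[[10,19],[21,0],[28,19],[43,10],[46,0]]
[[10,19],[21,0],[28,19],[43,10],[46,0]]
[[10,19],[21,0],[28,19],[43,10],[46,12],[50,0]]
[[10,19],[21,0],[28,19],[43,10],[46,12],[50,0]]
[[10,19],[21,0],[28,19],[43,10],[46,12],[50,0]]
[[10,19],[21,0],[25,5],[28,19],[43,10],[46,12],[50,0]]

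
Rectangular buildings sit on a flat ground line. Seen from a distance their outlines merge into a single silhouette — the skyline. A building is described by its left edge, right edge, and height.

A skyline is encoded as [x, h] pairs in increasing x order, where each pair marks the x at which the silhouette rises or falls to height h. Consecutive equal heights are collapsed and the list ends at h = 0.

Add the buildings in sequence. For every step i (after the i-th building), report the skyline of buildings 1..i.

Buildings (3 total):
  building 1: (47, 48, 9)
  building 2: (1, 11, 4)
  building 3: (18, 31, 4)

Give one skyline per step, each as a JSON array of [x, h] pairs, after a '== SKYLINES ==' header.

== SKYLINES ==
[[47,9],[48,0]]
[[1,4],[11,0],[47,9],[48,0]]
[[1,4],[11,0],[18,4],[31,0],[47,9],[48,0]]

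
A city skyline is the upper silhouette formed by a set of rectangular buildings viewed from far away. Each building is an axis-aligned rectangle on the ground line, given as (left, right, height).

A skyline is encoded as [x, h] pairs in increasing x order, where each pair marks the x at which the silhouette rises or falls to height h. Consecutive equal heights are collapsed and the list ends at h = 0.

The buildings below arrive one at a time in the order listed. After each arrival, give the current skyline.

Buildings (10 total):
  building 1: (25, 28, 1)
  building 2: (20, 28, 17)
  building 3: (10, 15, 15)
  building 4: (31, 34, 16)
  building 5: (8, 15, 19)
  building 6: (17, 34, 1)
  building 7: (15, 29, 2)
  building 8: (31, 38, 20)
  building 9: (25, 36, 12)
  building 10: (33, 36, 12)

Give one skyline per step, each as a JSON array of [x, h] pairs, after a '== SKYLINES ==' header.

== SKYLINES ==
[[25,1],[28,0]]
[[20,17],[28,0]]
[[10,15],[15,0],[20,17],[28,0]]
[[10,15],[15,0],[20,17],[28,0],[31,16],[34,0]]
[[8,19],[15,0],[20,17],[28,0],[31,16],[34,0]]
[[8,19],[15,0],[17,1],[20,17],[28,1],[31,16],[34,0]]
[[8,19],[15,2],[20,17],[28,2],[29,1],[31,16],[34,0]]
[[8,19],[15,2],[20,17],[28,2],[29,1],[31,20],[38,0]]
[[8,19],[15,2],[20,17],[28,12],[31,20],[38,0]]
[[8,19],[15,2],[20,17],[28,12],[31,20],[38,0]]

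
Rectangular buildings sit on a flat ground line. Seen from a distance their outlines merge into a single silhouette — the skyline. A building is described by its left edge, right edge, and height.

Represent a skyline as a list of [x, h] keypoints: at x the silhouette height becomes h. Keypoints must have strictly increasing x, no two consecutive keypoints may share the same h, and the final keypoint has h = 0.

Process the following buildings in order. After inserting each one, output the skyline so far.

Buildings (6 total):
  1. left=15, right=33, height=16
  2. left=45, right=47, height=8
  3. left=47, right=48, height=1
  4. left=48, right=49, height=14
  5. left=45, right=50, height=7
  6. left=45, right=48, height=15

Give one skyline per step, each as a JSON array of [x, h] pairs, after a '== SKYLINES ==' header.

== SKYLINES ==
[[15,16],[33,0]]
[[15,16],[33,0],[45,8],[47,0]]
[[15,16],[33,0],[45,8],[47,1],[48,0]]
[[15,16],[33,0],[45,8],[47,1],[48,14],[49,0]]
[[15,16],[33,0],[45,8],[47,7],[48,14],[49,7],[50,0]]
[[15,16],[33,0],[45,15],[48,14],[49,7],[50,0]]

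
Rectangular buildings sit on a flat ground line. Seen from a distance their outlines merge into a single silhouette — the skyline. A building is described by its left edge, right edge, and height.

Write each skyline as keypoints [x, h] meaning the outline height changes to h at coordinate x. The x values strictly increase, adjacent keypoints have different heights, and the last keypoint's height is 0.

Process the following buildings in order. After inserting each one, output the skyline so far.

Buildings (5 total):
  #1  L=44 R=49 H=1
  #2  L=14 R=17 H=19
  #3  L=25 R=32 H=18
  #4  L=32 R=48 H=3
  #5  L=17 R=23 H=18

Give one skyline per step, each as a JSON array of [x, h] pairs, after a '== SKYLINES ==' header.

== SKYLINES ==
[[44,1],[49,0]]
[[14,19],[17,0],[44,1],[49,0]]
[[14,19],[17,0],[25,18],[32,0],[44,1],[49,0]]
[[14,19],[17,0],[25,18],[32,3],[48,1],[49,0]]
[[14,19],[17,18],[23,0],[25,18],[32,3],[48,1],[49,0]]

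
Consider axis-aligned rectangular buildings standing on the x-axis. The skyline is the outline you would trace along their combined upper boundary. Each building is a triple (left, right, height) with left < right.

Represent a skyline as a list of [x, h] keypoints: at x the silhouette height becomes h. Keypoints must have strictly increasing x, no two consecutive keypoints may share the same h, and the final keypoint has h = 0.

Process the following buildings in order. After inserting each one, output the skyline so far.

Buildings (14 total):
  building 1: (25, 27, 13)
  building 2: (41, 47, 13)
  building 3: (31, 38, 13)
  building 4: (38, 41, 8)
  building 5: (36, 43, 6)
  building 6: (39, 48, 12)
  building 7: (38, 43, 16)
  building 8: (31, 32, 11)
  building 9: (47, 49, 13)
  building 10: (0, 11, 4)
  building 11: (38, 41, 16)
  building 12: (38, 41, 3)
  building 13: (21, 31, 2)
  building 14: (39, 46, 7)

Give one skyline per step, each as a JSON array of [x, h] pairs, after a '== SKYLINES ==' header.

== SKYLINES ==
[[25,13],[27,0]]
[[25,13],[27,0],[41,13],[47,0]]
[[25,13],[27,0],[31,13],[38,0],[41,13],[47,0]]
[[25,13],[27,0],[31,13],[38,8],[41,13],[47,0]]
[[25,13],[27,0],[31,13],[38,8],[41,13],[47,0]]
[[25,13],[27,0],[31,13],[38,8],[39,12],[41,13],[47,12],[48,0]]
[[25,13],[27,0],[31,13],[38,16],[43,13],[47,12],[48,0]]
[[25,13],[27,0],[31,13],[38,16],[43,13],[47,12],[48,0]]
[[25,13],[27,0],[31,13],[38,16],[43,13],[49,0]]
[[0,4],[11,0],[25,13],[27,0],[31,13],[38,16],[43,13],[49,0]]
[[0,4],[11,0],[25,13],[27,0],[31,13],[38,16],[43,13],[49,0]]
[[0,4],[11,0],[25,13],[27,0],[31,13],[38,16],[43,13],[49,0]]
[[0,4],[11,0],[21,2],[25,13],[27,2],[31,13],[38,16],[43,13],[49,0]]
[[0,4],[11,0],[21,2],[25,13],[27,2],[31,13],[38,16],[43,13],[49,0]]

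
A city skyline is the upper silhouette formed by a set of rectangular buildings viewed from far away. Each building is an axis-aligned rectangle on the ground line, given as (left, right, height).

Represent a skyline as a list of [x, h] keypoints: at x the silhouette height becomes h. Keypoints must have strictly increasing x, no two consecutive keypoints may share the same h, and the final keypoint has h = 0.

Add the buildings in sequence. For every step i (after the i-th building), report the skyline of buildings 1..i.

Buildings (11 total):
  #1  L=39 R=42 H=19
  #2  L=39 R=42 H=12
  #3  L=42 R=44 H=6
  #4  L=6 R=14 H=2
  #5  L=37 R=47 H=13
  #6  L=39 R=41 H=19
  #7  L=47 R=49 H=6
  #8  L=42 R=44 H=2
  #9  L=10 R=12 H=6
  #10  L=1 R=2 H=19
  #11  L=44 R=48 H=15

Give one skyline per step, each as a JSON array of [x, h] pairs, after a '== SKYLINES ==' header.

== SKYLINES ==
[[39,19],[42,0]]
[[39,19],[42,0]]
[[39,19],[42,6],[44,0]]
[[6,2],[14,0],[39,19],[42,6],[44,0]]
[[6,2],[14,0],[37,13],[39,19],[42,13],[47,0]]
[[6,2],[14,0],[37,13],[39,19],[42,13],[47,0]]
[[6,2],[14,0],[37,13],[39,19],[42,13],[47,6],[49,0]]
[[6,2],[14,0],[37,13],[39,19],[42,13],[47,6],[49,0]]
[[6,2],[10,6],[12,2],[14,0],[37,13],[39,19],[42,13],[47,6],[49,0]]
[[1,19],[2,0],[6,2],[10,6],[12,2],[14,0],[37,13],[39,19],[42,13],[47,6],[49,0]]
[[1,19],[2,0],[6,2],[10,6],[12,2],[14,0],[37,13],[39,19],[42,13],[44,15],[48,6],[49,0]]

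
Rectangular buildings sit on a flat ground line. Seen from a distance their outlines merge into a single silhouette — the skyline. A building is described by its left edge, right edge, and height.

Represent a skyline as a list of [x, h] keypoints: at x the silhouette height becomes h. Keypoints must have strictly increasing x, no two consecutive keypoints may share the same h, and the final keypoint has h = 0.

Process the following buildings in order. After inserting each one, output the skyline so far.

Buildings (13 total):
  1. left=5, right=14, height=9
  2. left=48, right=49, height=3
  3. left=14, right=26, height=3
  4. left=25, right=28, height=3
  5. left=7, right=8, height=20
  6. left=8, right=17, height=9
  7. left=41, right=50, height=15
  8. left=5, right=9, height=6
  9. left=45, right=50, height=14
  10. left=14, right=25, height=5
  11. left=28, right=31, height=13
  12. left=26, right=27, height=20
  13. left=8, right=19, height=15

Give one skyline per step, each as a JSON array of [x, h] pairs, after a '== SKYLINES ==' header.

== SKYLINES ==
[[5,9],[14,0]]
[[5,9],[14,0],[48,3],[49,0]]
[[5,9],[14,3],[26,0],[48,3],[49,0]]
[[5,9],[14,3],[28,0],[48,3],[49,0]]
[[5,9],[7,20],[8,9],[14,3],[28,0],[48,3],[49,0]]
[[5,9],[7,20],[8,9],[17,3],[28,0],[48,3],[49,0]]
[[5,9],[7,20],[8,9],[17,3],[28,0],[41,15],[50,0]]
[[5,9],[7,20],[8,9],[17,3],[28,0],[41,15],[50,0]]
[[5,9],[7,20],[8,9],[17,3],[28,0],[41,15],[50,0]]
[[5,9],[7,20],[8,9],[17,5],[25,3],[28,0],[41,15],[50,0]]
[[5,9],[7,20],[8,9],[17,5],[25,3],[28,13],[31,0],[41,15],[50,0]]
[[5,9],[7,20],[8,9],[17,5],[25,3],[26,20],[27,3],[28,13],[31,0],[41,15],[50,0]]
[[5,9],[7,20],[8,15],[19,5],[25,3],[26,20],[27,3],[28,13],[31,0],[41,15],[50,0]]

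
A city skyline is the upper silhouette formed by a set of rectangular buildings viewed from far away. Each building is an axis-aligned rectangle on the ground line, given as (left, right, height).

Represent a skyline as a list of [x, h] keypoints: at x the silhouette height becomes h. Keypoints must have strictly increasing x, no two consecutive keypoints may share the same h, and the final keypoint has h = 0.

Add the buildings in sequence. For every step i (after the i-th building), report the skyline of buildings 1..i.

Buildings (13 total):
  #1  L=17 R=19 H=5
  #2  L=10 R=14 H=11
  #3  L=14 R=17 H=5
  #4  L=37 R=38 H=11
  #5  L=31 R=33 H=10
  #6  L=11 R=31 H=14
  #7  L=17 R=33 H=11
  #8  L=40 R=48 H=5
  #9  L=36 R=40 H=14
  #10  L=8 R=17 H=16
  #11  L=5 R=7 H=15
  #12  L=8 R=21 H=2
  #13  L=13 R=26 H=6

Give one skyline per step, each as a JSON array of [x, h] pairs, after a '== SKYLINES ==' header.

== SKYLINES ==
[[17,5],[19,0]]
[[10,11],[14,0],[17,5],[19,0]]
[[10,11],[14,5],[19,0]]
[[10,11],[14,5],[19,0],[37,11],[38,0]]
[[10,11],[14,5],[19,0],[31,10],[33,0],[37,11],[38,0]]
[[10,11],[11,14],[31,10],[33,0],[37,11],[38,0]]
[[10,11],[11,14],[31,11],[33,0],[37,11],[38,0]]
[[10,11],[11,14],[31,11],[33,0],[37,11],[38,0],[40,5],[48,0]]
[[10,11],[11,14],[31,11],[33,0],[36,14],[40,5],[48,0]]
[[8,16],[17,14],[31,11],[33,0],[36,14],[40,5],[48,0]]
[[5,15],[7,0],[8,16],[17,14],[31,11],[33,0],[36,14],[40,5],[48,0]]
[[5,15],[7,0],[8,16],[17,14],[31,11],[33,0],[36,14],[40,5],[48,0]]
[[5,15],[7,0],[8,16],[17,14],[31,11],[33,0],[36,14],[40,5],[48,0]]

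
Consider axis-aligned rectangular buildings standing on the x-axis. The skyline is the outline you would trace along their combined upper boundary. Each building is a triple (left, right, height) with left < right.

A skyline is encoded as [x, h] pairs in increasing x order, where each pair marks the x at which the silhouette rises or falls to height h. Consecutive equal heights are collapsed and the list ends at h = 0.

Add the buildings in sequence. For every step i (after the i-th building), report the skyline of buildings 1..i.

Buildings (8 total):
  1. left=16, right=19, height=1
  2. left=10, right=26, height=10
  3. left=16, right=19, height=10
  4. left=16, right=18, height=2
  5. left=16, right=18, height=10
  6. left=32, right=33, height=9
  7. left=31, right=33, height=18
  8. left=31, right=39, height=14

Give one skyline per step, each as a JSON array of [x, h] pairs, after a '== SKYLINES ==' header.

== SKYLINES ==
[[16,1],[19,0]]
[[10,10],[26,0]]
[[10,10],[26,0]]
[[10,10],[26,0]]
[[10,10],[26,0]]
[[10,10],[26,0],[32,9],[33,0]]
[[10,10],[26,0],[31,18],[33,0]]
[[10,10],[26,0],[31,18],[33,14],[39,0]]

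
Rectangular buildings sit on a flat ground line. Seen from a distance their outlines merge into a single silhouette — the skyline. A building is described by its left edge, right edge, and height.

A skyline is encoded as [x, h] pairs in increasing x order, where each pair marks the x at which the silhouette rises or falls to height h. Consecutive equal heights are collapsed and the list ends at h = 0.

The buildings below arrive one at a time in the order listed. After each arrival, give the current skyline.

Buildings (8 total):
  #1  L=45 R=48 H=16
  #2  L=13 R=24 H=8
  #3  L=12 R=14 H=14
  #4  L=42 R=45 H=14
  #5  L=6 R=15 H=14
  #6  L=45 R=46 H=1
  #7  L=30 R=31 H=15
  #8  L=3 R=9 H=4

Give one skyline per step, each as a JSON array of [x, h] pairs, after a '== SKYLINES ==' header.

== SKYLINES ==
[[45,16],[48,0]]
[[13,8],[24,0],[45,16],[48,0]]
[[12,14],[14,8],[24,0],[45,16],[48,0]]
[[12,14],[14,8],[24,0],[42,14],[45,16],[48,0]]
[[6,14],[15,8],[24,0],[42,14],[45,16],[48,0]]
[[6,14],[15,8],[24,0],[42,14],[45,16],[48,0]]
[[6,14],[15,8],[24,0],[30,15],[31,0],[42,14],[45,16],[48,0]]
[[3,4],[6,14],[15,8],[24,0],[30,15],[31,0],[42,14],[45,16],[48,0]]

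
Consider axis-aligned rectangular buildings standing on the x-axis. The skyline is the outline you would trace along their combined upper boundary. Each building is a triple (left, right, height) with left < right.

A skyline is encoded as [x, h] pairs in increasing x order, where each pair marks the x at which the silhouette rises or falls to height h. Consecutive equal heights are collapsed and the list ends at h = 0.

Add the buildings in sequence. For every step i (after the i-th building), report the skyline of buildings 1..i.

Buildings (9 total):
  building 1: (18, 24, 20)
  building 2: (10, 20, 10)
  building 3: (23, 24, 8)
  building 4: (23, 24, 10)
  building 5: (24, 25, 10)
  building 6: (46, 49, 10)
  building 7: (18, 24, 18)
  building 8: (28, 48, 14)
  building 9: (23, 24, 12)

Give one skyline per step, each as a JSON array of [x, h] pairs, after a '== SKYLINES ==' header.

== SKYLINES ==
[[18,20],[24,0]]
[[10,10],[18,20],[24,0]]
[[10,10],[18,20],[24,0]]
[[10,10],[18,20],[24,0]]
[[10,10],[18,20],[24,10],[25,0]]
[[10,10],[18,20],[24,10],[25,0],[46,10],[49,0]]
[[10,10],[18,20],[24,10],[25,0],[46,10],[49,0]]
[[10,10],[18,20],[24,10],[25,0],[28,14],[48,10],[49,0]]
[[10,10],[18,20],[24,10],[25,0],[28,14],[48,10],[49,0]]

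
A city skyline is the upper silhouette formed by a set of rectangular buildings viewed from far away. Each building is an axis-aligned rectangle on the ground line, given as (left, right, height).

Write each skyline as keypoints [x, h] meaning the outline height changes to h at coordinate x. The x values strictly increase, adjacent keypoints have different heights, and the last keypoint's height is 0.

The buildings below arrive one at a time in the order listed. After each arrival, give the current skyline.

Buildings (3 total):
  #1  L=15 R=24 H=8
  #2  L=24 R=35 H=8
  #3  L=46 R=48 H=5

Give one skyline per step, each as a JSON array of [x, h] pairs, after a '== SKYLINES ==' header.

== SKYLINES ==
[[15,8],[24,0]]
[[15,8],[35,0]]
[[15,8],[35,0],[46,5],[48,0]]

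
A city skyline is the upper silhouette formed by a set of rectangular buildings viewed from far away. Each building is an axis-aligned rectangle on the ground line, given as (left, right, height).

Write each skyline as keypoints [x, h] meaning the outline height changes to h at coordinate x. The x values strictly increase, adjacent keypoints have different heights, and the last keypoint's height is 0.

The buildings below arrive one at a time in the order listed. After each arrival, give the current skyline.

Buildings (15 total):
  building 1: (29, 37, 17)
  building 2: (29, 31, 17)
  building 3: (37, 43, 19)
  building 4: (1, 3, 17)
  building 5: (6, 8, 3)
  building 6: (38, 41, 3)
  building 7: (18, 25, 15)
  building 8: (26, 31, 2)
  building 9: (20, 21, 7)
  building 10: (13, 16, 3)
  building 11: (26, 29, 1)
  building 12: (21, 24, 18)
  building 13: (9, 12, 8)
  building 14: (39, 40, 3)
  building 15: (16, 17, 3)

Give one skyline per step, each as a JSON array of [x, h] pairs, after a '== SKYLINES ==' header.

== SKYLINES ==
[[29,17],[37,0]]
[[29,17],[37,0]]
[[29,17],[37,19],[43,0]]
[[1,17],[3,0],[29,17],[37,19],[43,0]]
[[1,17],[3,0],[6,3],[8,0],[29,17],[37,19],[43,0]]
[[1,17],[3,0],[6,3],[8,0],[29,17],[37,19],[43,0]]
[[1,17],[3,0],[6,3],[8,0],[18,15],[25,0],[29,17],[37,19],[43,0]]
[[1,17],[3,0],[6,3],[8,0],[18,15],[25,0],[26,2],[29,17],[37,19],[43,0]]
[[1,17],[3,0],[6,3],[8,0],[18,15],[25,0],[26,2],[29,17],[37,19],[43,0]]
[[1,17],[3,0],[6,3],[8,0],[13,3],[16,0],[18,15],[25,0],[26,2],[29,17],[37,19],[43,0]]
[[1,17],[3,0],[6,3],[8,0],[13,3],[16,0],[18,15],[25,0],[26,2],[29,17],[37,19],[43,0]]
[[1,17],[3,0],[6,3],[8,0],[13,3],[16,0],[18,15],[21,18],[24,15],[25,0],[26,2],[29,17],[37,19],[43,0]]
[[1,17],[3,0],[6,3],[8,0],[9,8],[12,0],[13,3],[16,0],[18,15],[21,18],[24,15],[25,0],[26,2],[29,17],[37,19],[43,0]]
[[1,17],[3,0],[6,3],[8,0],[9,8],[12,0],[13,3],[16,0],[18,15],[21,18],[24,15],[25,0],[26,2],[29,17],[37,19],[43,0]]
[[1,17],[3,0],[6,3],[8,0],[9,8],[12,0],[13,3],[17,0],[18,15],[21,18],[24,15],[25,0],[26,2],[29,17],[37,19],[43,0]]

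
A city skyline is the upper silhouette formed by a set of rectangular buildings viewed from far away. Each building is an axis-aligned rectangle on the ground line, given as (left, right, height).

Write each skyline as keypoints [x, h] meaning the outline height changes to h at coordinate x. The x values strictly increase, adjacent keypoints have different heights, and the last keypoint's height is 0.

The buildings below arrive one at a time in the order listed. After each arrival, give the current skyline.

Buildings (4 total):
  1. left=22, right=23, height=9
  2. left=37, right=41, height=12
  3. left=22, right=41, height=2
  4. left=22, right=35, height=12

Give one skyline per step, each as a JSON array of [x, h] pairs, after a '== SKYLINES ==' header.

== SKYLINES ==
[[22,9],[23,0]]
[[22,9],[23,0],[37,12],[41,0]]
[[22,9],[23,2],[37,12],[41,0]]
[[22,12],[35,2],[37,12],[41,0]]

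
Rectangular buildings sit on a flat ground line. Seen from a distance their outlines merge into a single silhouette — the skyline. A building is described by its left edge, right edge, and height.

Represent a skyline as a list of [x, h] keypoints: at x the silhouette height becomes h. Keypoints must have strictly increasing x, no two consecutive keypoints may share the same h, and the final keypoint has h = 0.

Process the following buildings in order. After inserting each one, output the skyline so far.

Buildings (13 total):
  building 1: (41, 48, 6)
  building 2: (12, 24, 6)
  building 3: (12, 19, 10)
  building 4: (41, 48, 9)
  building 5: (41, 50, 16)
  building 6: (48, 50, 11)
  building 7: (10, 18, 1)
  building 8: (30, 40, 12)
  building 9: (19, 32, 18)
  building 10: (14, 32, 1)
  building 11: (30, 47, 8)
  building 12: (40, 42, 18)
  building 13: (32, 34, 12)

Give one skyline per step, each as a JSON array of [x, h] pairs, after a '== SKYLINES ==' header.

== SKYLINES ==
[[41,6],[48,0]]
[[12,6],[24,0],[41,6],[48,0]]
[[12,10],[19,6],[24,0],[41,6],[48,0]]
[[12,10],[19,6],[24,0],[41,9],[48,0]]
[[12,10],[19,6],[24,0],[41,16],[50,0]]
[[12,10],[19,6],[24,0],[41,16],[50,0]]
[[10,1],[12,10],[19,6],[24,0],[41,16],[50,0]]
[[10,1],[12,10],[19,6],[24,0],[30,12],[40,0],[41,16],[50,0]]
[[10,1],[12,10],[19,18],[32,12],[40,0],[41,16],[50,0]]
[[10,1],[12,10],[19,18],[32,12],[40,0],[41,16],[50,0]]
[[10,1],[12,10],[19,18],[32,12],[40,8],[41,16],[50,0]]
[[10,1],[12,10],[19,18],[32,12],[40,18],[42,16],[50,0]]
[[10,1],[12,10],[19,18],[32,12],[40,18],[42,16],[50,0]]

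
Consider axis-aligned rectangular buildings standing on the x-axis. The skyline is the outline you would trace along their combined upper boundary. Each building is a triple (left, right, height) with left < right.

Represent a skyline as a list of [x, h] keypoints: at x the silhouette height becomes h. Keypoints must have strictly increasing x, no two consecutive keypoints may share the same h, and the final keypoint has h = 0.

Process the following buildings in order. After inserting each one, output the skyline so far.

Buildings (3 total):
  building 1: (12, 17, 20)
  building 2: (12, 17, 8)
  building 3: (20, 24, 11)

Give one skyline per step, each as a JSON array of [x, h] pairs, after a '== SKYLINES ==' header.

== SKYLINES ==
[[12,20],[17,0]]
[[12,20],[17,0]]
[[12,20],[17,0],[20,11],[24,0]]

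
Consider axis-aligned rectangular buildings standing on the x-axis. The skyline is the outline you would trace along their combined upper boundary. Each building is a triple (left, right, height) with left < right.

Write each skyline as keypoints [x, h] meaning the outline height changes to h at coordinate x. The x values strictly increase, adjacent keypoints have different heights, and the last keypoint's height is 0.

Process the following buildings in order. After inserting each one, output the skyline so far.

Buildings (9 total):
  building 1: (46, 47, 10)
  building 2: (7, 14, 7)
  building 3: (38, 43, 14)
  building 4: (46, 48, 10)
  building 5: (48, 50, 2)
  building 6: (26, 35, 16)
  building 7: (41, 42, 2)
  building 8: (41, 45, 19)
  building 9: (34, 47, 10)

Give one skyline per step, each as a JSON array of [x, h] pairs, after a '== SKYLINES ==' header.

== SKYLINES ==
[[46,10],[47,0]]
[[7,7],[14,0],[46,10],[47,0]]
[[7,7],[14,0],[38,14],[43,0],[46,10],[47,0]]
[[7,7],[14,0],[38,14],[43,0],[46,10],[48,0]]
[[7,7],[14,0],[38,14],[43,0],[46,10],[48,2],[50,0]]
[[7,7],[14,0],[26,16],[35,0],[38,14],[43,0],[46,10],[48,2],[50,0]]
[[7,7],[14,0],[26,16],[35,0],[38,14],[43,0],[46,10],[48,2],[50,0]]
[[7,7],[14,0],[26,16],[35,0],[38,14],[41,19],[45,0],[46,10],[48,2],[50,0]]
[[7,7],[14,0],[26,16],[35,10],[38,14],[41,19],[45,10],[48,2],[50,0]]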